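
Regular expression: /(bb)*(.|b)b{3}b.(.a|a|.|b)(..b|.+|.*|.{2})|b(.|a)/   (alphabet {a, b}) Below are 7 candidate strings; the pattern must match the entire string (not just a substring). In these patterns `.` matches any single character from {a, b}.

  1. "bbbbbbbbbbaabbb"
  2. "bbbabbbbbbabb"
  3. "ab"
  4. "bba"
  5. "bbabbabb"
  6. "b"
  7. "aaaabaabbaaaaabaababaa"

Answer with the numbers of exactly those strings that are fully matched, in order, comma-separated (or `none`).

1

1 → match
2 → no match
3 → no match
4 → no match
5 → no match
6 → no match
7 → no match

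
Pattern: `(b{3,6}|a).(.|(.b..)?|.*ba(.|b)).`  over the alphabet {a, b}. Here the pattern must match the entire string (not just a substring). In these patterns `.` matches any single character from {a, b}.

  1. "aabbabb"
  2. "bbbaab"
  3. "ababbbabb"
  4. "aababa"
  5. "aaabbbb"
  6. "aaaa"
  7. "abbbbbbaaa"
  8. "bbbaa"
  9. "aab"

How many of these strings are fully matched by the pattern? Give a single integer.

1 → match
2 → match
3 → match
4 → match
5 → match
6 → match
7 → match
8 → match
9 → match
Total matched: 9

9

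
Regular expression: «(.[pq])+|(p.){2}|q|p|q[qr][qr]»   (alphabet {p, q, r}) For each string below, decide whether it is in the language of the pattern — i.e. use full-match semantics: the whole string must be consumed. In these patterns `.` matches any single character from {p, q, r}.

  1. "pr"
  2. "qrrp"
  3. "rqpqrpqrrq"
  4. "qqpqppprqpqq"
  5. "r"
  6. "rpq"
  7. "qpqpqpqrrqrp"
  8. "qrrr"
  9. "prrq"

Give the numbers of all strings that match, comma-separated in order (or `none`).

none

1. "pr" → no match
2. "qrrp" → no match
3. "rqpqrpqrrq" → no match
4. "qqpqppprqpqq" → no match
5. "r" → no match
6. "rpq" → no match
7. "qpqpqpqrrqrp" → no match
8. "qrrr" → no match
9. "prrq" → no match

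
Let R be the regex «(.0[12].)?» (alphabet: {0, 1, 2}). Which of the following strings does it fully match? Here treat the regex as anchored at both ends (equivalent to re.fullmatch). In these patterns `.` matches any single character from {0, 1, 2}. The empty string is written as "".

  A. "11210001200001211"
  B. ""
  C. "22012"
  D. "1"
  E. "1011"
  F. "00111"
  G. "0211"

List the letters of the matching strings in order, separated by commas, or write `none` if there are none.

A → no match
B. "" → match
C. "22012" → no match
D. "1" → no match
E. "1011" → match
F. "00111" → no match
G. "0211" → no match

B, E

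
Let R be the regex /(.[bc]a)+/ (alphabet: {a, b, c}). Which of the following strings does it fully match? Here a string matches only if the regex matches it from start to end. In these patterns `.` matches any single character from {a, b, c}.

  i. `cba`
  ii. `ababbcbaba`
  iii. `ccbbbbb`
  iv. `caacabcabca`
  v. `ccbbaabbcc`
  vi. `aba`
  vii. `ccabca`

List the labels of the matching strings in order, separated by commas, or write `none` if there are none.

i → match
ii → no match
iii → no match — must end with `a`
iv → no match
v → no match — must end with `a`
vi → match
vii → match

i, vi, vii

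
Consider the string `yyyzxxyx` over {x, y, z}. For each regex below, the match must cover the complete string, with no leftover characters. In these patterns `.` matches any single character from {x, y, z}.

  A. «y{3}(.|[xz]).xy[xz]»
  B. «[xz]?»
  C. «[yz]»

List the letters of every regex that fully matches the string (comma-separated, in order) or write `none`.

A

A → match
B → no match
C → no match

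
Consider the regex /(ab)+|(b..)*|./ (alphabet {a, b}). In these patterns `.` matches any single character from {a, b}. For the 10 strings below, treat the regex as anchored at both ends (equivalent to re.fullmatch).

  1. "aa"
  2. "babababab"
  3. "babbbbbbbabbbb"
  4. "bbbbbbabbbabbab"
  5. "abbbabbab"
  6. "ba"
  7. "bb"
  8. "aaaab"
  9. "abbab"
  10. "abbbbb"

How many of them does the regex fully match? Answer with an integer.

1 → no match
2 → no match
3 → no match
4 → no match
5 → no match
6 → no match
7 → no match
8 → no match
9 → no match
10 → no match
Total matched: 0

0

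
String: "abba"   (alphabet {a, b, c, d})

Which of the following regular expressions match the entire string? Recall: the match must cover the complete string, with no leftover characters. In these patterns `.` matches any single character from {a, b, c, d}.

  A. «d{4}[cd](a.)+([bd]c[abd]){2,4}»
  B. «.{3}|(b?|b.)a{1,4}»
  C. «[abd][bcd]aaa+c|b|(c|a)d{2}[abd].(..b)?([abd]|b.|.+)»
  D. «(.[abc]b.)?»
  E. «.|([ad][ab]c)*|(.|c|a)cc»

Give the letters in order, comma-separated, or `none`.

D

A → no match — must start with "d"
B → no match
C → no match
D → match
E → no match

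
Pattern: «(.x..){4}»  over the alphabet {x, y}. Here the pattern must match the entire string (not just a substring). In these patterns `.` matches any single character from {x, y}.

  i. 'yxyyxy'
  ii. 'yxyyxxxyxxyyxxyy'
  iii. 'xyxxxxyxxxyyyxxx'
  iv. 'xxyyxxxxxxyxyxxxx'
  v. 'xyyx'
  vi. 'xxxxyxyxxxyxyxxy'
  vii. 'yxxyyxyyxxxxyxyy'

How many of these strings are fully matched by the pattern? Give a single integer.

3

i → no match
ii → match
iii → no match
iv → no match
v → no match
vi → match
vii → match
Total matched: 3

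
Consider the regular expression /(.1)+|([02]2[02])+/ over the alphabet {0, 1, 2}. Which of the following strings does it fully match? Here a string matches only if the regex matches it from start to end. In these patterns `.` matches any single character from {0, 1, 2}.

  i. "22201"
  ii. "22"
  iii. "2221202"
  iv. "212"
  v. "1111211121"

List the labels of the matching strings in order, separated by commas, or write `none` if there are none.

i → no match
ii → no match
iii → no match
iv → no match
v → match

v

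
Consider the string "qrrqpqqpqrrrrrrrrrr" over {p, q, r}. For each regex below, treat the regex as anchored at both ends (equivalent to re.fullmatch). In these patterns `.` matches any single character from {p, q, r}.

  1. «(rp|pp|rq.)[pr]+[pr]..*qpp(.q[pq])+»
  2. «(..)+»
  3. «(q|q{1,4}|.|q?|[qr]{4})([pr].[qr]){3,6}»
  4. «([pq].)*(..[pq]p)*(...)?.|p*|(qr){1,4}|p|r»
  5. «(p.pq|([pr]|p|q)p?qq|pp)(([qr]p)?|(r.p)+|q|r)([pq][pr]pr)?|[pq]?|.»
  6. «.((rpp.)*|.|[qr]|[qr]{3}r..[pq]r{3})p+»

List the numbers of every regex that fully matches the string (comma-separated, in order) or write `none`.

3

1 → no match
2 → no match
3 → match
4 → no match
5 → no match
6 → no match — must end with "p"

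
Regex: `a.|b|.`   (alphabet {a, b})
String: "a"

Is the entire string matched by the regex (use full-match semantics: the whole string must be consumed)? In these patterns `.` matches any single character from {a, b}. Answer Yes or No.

Yes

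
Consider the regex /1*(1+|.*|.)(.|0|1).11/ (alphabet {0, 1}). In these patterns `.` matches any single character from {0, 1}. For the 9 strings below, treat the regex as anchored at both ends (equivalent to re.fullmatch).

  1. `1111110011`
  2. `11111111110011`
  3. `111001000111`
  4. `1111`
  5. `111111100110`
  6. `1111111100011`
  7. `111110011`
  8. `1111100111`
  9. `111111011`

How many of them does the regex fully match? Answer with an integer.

1 → match
2 → match
3 → match
4 → match
5 → no match — must end with `11`
6 → match
7 → match
8 → match
9 → match
Total matched: 8

8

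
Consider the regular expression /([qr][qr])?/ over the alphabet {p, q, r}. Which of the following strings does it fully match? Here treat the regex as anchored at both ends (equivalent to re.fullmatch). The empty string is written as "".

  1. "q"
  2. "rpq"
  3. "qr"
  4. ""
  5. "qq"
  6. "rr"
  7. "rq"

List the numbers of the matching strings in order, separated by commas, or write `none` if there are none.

3, 4, 5, 6, 7

1 → no match
2 → no match
3 → match
4 → match
5 → match
6 → match
7 → match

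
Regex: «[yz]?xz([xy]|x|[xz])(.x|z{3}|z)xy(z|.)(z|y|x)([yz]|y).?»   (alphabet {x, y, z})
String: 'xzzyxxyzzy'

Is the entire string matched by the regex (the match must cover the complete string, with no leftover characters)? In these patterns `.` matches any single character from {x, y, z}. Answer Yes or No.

Yes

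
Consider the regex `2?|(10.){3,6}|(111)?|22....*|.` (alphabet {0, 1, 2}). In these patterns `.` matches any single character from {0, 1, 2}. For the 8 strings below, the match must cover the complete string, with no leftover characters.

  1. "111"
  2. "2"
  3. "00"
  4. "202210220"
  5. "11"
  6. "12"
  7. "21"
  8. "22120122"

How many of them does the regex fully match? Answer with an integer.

1 → match
2 → match
3 → no match
4 → no match
5 → no match
6 → no match
7 → no match
8 → match
Total matched: 3

3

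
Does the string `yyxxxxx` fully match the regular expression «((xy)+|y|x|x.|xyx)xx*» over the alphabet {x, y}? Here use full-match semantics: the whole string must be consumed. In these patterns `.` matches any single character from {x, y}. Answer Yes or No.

No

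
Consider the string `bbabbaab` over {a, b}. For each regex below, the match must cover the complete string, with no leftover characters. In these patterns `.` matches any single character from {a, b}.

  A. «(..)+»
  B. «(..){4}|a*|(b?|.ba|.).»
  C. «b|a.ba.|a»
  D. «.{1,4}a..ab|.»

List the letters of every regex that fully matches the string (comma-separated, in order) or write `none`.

A, B

A → match
B → match
C → no match
D → no match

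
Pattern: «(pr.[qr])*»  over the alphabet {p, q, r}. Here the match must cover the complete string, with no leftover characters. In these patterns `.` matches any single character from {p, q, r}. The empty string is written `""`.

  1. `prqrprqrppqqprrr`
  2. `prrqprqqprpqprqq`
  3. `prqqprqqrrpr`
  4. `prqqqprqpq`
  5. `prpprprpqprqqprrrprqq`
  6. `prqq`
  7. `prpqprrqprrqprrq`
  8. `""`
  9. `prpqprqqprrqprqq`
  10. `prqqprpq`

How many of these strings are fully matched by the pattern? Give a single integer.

6

1 → no match
2 → match
3 → no match
4 → no match
5 → no match
6 → match
7 → match
8 → match
9 → match
10 → match
Total matched: 6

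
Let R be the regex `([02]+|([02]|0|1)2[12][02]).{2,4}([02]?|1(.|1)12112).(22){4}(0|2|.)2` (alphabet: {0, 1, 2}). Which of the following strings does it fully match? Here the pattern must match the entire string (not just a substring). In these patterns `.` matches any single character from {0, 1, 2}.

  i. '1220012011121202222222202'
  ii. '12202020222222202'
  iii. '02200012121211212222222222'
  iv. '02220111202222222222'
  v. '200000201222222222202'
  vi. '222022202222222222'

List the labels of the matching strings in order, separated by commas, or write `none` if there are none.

i → no match
ii → no match
iii → match
iv → match
v → match
vi → match

iii, iv, v, vi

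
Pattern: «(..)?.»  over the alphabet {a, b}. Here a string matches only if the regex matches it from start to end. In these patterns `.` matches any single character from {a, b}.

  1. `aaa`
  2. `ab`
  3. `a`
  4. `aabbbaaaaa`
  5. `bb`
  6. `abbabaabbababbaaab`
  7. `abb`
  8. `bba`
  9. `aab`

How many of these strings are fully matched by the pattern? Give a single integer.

1 → match
2 → no match
3 → match
4 → no match
5 → no match
6 → no match
7 → match
8 → match
9 → match
Total matched: 5

5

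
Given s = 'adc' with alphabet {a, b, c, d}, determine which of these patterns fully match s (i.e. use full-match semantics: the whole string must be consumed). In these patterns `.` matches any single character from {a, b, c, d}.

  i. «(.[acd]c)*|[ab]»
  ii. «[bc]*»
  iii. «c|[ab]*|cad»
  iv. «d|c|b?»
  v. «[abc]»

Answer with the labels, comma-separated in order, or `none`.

i

i → match
ii → no match
iii → no match
iv → no match
v → no match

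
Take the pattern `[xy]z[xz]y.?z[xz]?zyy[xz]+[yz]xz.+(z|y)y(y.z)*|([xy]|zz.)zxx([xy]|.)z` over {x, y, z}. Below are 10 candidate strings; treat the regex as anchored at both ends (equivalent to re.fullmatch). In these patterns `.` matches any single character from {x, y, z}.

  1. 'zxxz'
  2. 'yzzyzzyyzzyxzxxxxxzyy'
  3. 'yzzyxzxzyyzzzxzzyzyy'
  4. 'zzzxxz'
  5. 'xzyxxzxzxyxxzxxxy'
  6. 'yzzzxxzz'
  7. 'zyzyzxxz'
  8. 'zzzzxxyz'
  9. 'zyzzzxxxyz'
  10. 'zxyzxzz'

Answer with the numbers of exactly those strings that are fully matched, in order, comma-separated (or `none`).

2, 3, 8

1 → no match
2 → match
3 → match
4 → no match
5 → no match
6 → no match
7 → no match
8 → match
9 → no match
10 → no match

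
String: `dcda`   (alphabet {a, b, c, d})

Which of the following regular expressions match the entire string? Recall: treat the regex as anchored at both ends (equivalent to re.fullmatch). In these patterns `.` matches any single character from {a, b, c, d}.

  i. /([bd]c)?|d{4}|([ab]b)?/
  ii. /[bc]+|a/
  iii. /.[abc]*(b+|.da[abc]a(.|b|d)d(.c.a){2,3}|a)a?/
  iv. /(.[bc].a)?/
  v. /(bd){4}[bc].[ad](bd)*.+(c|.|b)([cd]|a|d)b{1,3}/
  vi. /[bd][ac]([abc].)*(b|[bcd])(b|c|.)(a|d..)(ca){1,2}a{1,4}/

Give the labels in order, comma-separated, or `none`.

iv

i → no match
ii → no match
iii → no match
iv → match
v → no match — must start with `bd`
vi → no match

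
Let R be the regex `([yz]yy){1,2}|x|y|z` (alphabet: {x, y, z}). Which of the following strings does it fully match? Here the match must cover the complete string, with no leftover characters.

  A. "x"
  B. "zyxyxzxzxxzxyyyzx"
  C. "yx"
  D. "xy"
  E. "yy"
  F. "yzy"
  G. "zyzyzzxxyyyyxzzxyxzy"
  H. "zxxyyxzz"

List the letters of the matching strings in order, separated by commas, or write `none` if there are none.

A

A → match
B → no match
C → no match
D → no match
E → no match
F → no match
G → no match
H → no match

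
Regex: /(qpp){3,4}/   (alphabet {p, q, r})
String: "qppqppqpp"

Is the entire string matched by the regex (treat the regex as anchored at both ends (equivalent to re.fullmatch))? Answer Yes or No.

Yes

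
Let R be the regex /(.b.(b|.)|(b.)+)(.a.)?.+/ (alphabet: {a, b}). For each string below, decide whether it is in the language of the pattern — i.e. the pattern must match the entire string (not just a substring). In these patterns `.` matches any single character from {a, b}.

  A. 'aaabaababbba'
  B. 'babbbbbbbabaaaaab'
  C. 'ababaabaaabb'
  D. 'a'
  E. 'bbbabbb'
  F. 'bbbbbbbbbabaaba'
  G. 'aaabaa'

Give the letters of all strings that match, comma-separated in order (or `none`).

A. 'aaabaababbba' → no match
B → match
C. 'ababaabaaabb' → match
D. 'a' → no match
E. 'bbbabbb' → match
F → match
G. 'aaabaa' → no match

B, C, E, F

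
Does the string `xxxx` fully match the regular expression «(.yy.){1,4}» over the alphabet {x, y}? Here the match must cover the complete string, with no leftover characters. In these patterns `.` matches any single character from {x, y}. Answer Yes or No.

No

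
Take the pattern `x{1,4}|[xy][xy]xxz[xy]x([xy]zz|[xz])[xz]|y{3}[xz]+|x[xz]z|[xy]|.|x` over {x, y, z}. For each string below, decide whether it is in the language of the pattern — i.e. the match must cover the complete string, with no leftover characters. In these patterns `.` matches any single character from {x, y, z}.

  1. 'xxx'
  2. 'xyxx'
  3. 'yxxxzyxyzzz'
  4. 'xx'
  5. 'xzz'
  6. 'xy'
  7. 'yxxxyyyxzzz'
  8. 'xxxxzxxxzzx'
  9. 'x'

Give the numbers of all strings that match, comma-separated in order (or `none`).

1, 3, 4, 5, 8, 9

1 → match
2 → no match
3 → match
4 → match
5 → match
6 → no match
7 → no match
8 → match
9 → match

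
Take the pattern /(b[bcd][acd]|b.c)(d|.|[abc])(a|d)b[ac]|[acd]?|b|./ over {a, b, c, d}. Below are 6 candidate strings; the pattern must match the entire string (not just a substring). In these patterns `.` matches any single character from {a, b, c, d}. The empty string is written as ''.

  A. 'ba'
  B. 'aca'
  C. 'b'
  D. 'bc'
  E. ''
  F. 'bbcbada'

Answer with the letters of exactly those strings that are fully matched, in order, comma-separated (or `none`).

C, E

A → no match
B → no match
C → match
D → no match
E → match
F → no match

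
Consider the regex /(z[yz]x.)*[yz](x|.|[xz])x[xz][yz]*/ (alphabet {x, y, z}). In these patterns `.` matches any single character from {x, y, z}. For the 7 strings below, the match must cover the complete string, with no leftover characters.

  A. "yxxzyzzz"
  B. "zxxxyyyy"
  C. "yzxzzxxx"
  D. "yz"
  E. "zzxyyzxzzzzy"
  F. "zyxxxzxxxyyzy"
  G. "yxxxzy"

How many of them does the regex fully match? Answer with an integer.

A → match
B → match
C → no match
D → no match
E → match
F → no match
G → match
Total matched: 4

4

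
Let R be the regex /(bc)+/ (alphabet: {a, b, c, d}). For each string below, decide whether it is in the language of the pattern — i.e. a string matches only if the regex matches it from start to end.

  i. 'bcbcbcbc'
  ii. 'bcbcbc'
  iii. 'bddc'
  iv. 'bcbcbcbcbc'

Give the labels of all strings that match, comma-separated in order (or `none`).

i. 'bcbcbcbc' → match
ii. 'bcbcbc' → match
iii. 'bddc' → no match — must start with 'bc'
iv. 'bcbcbcbcbc' → match

i, ii, iv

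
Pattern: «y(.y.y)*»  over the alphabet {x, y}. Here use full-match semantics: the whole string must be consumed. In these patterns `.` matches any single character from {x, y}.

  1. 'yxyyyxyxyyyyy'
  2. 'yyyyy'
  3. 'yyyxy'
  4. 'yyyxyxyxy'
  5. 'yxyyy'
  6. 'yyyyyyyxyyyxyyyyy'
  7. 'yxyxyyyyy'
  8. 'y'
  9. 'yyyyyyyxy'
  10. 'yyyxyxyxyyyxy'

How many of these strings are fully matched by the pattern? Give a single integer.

10

1 → match
2 → match
3 → match
4 → match
5 → match
6 → match
7 → match
8 → match
9 → match
10 → match
Total matched: 10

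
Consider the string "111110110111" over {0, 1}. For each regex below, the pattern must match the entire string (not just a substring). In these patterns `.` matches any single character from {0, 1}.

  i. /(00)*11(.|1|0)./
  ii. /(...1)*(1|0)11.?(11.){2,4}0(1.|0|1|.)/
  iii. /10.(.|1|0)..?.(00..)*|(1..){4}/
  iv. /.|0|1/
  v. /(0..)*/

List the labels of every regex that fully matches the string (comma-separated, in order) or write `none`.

i → no match
ii → no match
iii → match
iv → no match
v → no match

iii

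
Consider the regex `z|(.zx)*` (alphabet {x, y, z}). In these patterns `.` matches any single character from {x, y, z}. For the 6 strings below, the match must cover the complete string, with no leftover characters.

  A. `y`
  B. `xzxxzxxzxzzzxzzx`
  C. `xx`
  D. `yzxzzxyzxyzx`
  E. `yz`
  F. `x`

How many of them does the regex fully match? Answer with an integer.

1

A → no match
B → no match
C → no match
D → match
E → no match
F → no match
Total matched: 1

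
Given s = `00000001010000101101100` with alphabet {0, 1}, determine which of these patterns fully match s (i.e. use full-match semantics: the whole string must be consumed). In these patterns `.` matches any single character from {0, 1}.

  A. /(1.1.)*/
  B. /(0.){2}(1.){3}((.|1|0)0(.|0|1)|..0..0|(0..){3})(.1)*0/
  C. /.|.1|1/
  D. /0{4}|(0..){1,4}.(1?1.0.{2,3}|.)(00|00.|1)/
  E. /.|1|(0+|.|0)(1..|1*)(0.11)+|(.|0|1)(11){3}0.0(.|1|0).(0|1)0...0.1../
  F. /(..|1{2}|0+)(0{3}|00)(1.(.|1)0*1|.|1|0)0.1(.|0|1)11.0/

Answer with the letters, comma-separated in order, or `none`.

A → no match
B → no match
C → no match
D → no match
E → no match
F → match

F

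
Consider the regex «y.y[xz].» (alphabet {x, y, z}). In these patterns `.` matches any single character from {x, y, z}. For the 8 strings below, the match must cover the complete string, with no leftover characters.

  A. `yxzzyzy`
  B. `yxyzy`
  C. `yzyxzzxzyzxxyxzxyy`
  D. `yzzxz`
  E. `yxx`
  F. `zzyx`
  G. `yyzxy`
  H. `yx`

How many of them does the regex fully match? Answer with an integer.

A → no match
B → match
C → no match
D → no match
E → no match
F → no match — must start with `y`
G → no match
H → no match
Total matched: 1

1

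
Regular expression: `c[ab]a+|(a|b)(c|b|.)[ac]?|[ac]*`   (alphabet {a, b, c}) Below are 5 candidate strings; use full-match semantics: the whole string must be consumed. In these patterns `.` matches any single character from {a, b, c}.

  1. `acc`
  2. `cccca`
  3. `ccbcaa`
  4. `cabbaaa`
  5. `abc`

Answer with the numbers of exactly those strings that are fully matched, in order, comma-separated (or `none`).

1 → match
2 → match
3 → no match
4 → no match
5 → match

1, 2, 5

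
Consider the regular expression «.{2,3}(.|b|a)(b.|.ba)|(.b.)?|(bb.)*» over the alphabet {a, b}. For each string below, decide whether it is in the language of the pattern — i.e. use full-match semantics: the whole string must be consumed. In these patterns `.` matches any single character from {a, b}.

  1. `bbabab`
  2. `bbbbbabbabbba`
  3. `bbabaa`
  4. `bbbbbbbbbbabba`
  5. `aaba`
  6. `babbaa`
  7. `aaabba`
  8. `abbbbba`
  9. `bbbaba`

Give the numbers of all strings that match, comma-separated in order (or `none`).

7, 8, 9

1 → no match
2 → no match
3 → no match
4 → no match
5 → no match
6 → no match
7 → match
8 → match
9 → match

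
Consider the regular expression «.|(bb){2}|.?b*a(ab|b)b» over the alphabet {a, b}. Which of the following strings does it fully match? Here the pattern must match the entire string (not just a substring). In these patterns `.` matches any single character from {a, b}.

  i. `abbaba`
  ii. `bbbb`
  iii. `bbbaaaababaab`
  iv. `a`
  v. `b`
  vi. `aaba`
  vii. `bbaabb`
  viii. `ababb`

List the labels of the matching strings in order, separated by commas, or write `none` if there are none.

ii, iv, v, vii, viii

i → no match
ii → match
iii → no match
iv → match
v → match
vi → no match
vii → match
viii → match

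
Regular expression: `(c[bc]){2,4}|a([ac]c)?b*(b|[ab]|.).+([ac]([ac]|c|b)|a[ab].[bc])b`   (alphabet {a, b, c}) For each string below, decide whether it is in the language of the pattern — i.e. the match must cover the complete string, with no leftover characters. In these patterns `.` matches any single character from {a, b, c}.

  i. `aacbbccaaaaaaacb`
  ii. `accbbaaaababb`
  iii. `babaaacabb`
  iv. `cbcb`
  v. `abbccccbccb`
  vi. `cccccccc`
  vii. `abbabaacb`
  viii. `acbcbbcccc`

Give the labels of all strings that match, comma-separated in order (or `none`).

i → match
ii → match
iii → no match
iv → match
v → match
vi → match
vii → match
viii → no match

i, ii, iv, v, vi, vii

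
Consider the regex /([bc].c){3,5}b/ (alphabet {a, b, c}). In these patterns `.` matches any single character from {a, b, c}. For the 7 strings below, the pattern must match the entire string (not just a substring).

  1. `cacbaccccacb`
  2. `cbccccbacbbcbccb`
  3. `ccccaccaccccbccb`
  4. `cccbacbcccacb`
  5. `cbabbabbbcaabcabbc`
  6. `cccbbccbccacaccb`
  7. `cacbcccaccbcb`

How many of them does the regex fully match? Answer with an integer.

1. `cacbaccccacb` → no match
2 → match
3 → match
4 → match
5 → no match — must end with `cb`
6 → no match
7 → match
Total matched: 4

4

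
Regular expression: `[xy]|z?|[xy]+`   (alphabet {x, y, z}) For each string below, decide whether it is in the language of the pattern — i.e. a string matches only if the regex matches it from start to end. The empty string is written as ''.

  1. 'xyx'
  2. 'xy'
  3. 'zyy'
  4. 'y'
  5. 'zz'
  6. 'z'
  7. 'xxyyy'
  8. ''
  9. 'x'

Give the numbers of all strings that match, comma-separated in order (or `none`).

1 → match
2 → match
3 → no match
4 → match
5 → no match
6 → match
7 → match
8 → match
9 → match

1, 2, 4, 6, 7, 8, 9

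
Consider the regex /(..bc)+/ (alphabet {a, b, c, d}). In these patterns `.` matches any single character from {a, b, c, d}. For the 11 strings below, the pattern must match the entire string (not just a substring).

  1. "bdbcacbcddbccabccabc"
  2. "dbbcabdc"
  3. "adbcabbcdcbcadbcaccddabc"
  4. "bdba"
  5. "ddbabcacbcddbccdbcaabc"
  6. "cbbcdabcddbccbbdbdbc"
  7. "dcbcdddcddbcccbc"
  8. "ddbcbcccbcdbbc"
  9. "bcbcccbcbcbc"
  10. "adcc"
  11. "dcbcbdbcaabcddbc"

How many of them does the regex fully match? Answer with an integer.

1 → match
2. "dbbcabdc" → no match — must end with "bc"
3 → no match
4. "bdba" → no match — must end with "bc"
5 → no match
6 → no match
7 → no match
8 → no match
9. "bcbcccbcbcbc" → match
10. "adcc" → no match — must end with "bc"
11 → match
Total matched: 3

3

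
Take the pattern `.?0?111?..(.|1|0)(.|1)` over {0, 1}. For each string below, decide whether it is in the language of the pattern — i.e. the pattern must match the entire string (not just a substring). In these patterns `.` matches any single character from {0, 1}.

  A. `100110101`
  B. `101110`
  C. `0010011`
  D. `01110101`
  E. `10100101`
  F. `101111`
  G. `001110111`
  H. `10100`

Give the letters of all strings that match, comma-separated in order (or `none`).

D, G

A → no match
B → no match
C → no match
D → match
E → no match
F → no match
G → match
H → no match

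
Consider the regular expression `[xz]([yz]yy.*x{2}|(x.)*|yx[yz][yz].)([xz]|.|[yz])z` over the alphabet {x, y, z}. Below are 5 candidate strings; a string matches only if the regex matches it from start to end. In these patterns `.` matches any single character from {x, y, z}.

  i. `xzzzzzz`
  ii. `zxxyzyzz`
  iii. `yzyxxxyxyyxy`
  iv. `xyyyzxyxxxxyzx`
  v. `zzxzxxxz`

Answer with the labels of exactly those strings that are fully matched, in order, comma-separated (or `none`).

none

i → no match
ii → no match
iii → no match — must end with `z`
iv → no match — must end with `z`
v → no match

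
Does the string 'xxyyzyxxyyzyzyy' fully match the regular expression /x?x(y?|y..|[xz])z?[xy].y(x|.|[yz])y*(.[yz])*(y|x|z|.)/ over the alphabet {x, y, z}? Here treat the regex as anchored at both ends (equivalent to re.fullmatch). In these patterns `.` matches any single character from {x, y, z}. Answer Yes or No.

No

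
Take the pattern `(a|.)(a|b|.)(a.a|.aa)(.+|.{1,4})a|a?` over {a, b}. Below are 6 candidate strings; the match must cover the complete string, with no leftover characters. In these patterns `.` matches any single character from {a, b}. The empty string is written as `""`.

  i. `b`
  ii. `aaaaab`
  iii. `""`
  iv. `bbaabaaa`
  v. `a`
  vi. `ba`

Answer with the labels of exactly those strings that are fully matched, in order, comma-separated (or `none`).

i → no match
ii → no match
iii → match
iv → no match
v → match
vi → no match

iii, v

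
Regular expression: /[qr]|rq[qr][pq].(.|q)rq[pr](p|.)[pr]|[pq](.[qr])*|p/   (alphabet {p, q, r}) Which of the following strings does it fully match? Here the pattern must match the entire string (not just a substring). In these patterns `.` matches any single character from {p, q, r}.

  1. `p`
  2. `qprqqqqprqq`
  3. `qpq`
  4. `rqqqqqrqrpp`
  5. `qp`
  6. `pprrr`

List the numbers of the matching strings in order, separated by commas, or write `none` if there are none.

1, 2, 3, 4, 6

1. `p` → match
2. `qprqqqqprqq` → match
3. `qpq` → match
4. `rqqqqqrqrpp` → match
5. `qp` → no match
6. `pprrr` → match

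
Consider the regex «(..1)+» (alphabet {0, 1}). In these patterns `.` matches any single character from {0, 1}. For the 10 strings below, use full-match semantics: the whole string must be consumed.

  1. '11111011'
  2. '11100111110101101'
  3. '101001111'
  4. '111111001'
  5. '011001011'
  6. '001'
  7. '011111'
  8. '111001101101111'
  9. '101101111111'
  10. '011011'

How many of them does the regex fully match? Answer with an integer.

1 → no match
2 → no match
3 → match
4 → match
5 → match
6 → match
7 → match
8 → match
9 → match
10 → match
Total matched: 8

8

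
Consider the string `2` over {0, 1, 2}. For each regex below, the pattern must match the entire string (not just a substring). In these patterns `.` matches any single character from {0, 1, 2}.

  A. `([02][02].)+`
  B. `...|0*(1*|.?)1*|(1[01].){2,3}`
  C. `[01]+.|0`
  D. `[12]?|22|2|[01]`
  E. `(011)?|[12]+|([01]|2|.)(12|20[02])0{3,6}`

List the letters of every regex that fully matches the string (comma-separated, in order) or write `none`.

B, D, E

A → no match
B → match
C → no match
D → match
E → match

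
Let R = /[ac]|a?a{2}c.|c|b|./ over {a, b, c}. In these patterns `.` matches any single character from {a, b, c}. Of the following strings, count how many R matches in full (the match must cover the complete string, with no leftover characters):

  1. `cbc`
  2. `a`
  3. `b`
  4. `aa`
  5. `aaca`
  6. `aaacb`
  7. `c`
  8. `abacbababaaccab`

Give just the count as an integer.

1 → no match
2 → match
3 → match
4 → no match
5 → match
6 → match
7 → match
8 → no match
Total matched: 5

5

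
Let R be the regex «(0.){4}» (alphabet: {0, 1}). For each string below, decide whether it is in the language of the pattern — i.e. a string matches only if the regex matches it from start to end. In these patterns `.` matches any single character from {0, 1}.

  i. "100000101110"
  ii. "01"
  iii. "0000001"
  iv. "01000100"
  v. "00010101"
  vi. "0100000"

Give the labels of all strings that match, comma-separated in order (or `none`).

iv, v

i → no match — must start with "0"
ii → no match
iii → no match
iv → match
v → match
vi → no match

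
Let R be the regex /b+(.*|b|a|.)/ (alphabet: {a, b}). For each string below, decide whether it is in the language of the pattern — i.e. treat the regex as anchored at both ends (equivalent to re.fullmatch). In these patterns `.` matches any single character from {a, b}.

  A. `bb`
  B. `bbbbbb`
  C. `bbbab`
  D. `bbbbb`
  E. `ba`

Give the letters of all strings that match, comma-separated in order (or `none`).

A, B, C, D, E

A → match
B → match
C → match
D → match
E → match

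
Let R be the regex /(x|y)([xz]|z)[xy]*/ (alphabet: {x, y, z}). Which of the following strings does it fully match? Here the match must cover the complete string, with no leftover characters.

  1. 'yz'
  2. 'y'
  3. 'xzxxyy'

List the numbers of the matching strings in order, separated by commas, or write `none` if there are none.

1 → match
2 → no match
3 → match

1, 3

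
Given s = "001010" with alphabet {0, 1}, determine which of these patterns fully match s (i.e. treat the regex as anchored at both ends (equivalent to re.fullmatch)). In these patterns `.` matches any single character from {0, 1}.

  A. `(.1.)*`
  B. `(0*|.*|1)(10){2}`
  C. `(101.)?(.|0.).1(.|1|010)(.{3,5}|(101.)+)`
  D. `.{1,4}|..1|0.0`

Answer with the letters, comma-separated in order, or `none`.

A → no match
B → match
C → no match
D → no match

B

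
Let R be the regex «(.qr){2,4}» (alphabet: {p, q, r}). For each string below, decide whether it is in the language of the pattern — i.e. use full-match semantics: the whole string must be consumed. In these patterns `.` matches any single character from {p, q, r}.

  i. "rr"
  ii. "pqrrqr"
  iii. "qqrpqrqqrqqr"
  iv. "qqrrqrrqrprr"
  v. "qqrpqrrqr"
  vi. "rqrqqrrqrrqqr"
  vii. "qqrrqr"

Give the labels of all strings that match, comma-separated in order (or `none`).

ii, iii, v, vii

i → no match — must end with "qr"
ii → match
iii → match
iv → no match — must end with "qr"
v → match
vi → no match
vii → match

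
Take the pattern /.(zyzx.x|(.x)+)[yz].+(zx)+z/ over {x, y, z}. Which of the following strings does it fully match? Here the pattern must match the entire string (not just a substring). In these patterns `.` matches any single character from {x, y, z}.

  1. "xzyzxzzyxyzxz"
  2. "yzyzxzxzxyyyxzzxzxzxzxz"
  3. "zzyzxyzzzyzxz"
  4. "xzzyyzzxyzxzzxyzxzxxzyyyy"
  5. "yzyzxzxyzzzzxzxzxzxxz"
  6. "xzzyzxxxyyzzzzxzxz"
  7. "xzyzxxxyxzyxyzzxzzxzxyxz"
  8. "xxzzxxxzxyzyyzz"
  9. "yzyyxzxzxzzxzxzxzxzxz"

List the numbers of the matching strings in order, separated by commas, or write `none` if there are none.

1 → no match
2 → match
3 → no match
4 → no match — must end with "zxz"
5 → no match — must end with "zxz"
6 → no match
7 → no match — must end with "zxz"
8 → no match — must end with "zxz"
9 → no match

2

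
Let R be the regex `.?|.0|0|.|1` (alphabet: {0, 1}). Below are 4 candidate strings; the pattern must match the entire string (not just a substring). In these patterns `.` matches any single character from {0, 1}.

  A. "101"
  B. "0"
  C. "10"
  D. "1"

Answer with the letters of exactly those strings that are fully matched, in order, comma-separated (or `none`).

A → no match
B → match
C → match
D → match

B, C, D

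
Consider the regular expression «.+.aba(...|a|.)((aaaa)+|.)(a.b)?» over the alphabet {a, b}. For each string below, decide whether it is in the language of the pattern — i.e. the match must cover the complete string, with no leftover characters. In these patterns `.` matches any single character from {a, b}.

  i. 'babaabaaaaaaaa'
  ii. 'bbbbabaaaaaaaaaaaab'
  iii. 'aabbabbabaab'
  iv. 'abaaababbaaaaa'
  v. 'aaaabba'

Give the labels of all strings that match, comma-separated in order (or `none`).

i → match
ii → match
iii. 'aabbabbabaab' → match
iv → match
v. 'aaaabba' → no match

i, ii, iii, iv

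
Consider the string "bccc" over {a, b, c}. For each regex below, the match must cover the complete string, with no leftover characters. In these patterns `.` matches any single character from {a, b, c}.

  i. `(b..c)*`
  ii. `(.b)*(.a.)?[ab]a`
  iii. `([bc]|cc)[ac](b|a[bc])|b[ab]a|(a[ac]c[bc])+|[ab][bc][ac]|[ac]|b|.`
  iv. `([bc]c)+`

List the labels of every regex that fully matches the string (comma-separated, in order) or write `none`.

i, iv

i → match
ii → no match — must end with "a"
iii → no match
iv → match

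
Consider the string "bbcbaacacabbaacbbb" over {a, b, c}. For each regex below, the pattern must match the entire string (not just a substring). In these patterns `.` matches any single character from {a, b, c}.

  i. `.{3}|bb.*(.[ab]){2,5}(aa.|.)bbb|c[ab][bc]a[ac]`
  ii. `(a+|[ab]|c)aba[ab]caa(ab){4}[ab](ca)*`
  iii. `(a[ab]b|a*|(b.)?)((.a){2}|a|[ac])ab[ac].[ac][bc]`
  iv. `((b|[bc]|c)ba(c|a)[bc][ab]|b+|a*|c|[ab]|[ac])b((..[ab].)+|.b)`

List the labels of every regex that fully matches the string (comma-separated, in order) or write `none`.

i → match
ii → no match
iii → no match
iv → no match

i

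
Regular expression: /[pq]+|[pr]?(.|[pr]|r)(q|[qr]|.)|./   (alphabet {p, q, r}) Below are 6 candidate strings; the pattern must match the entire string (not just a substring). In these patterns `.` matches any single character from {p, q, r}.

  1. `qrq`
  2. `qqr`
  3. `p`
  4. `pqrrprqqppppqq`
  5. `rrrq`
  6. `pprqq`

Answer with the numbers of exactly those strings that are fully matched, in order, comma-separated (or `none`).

1 → no match
2 → no match
3 → match
4 → no match
5 → no match
6 → no match

3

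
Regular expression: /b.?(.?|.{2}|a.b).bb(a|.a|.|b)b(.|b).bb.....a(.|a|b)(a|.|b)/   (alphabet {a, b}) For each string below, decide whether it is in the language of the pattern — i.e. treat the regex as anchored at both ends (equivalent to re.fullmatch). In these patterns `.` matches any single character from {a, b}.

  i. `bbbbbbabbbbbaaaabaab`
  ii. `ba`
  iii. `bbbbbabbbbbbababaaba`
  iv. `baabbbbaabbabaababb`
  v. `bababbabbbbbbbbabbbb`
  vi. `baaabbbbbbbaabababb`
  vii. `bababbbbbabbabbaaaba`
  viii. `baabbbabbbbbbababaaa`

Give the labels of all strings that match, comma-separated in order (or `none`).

i, iv, vii, viii

i → match
ii → no match
iii → no match
iv → match
v → no match
vi → no match
vii → match
viii → match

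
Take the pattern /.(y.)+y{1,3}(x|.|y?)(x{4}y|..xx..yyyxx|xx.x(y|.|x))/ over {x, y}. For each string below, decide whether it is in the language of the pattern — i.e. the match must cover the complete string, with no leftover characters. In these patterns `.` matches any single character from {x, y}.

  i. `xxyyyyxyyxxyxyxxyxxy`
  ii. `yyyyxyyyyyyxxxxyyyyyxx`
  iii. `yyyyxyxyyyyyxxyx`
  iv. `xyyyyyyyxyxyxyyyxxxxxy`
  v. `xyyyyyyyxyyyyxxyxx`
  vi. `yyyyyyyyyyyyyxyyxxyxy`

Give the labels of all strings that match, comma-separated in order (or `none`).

i → no match
ii → match
iii → no match
iv → match
v → match
vi → no match

ii, iv, v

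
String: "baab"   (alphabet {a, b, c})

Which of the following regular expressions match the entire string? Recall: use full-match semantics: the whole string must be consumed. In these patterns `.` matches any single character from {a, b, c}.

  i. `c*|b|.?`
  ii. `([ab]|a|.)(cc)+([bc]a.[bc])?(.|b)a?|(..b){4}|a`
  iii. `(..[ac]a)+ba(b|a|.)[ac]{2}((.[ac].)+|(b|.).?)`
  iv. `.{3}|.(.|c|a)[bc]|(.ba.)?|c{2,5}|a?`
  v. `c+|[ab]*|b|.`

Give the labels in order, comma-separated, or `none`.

v

i → no match
ii → no match
iii → no match
iv → no match
v → match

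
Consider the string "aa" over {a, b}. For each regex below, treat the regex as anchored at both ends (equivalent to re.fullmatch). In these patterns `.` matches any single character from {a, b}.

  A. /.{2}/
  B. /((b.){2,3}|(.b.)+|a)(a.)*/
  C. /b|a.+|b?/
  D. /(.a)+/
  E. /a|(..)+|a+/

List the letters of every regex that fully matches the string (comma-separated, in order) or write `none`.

A, C, D, E

A → match
B → no match
C → match
D → match
E → match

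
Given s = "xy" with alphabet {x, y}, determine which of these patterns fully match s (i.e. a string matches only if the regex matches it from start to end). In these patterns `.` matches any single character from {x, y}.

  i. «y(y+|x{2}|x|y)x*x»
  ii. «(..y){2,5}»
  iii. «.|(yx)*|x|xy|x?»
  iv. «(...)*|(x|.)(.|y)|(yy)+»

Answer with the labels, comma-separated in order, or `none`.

i → no match — must start with "y"
ii → no match
iii → match
iv → match

iii, iv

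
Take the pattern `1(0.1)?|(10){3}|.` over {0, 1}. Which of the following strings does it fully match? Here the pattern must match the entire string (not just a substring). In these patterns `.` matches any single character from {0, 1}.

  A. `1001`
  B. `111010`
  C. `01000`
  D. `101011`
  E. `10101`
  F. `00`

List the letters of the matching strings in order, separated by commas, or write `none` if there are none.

A

A → match
B → no match
C → no match
D → no match
E → no match
F → no match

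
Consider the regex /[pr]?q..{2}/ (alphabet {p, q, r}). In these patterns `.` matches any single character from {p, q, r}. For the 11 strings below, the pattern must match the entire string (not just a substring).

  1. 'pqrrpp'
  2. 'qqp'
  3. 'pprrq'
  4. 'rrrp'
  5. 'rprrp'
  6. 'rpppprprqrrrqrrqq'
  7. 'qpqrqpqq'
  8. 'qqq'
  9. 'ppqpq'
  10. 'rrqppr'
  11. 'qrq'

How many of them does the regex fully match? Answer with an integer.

1. 'pqrrpp' → no match
2. 'qqp' → no match
3. 'pprrq' → no match
4. 'rrrp' → no match
5. 'rprrp' → no match
6 → no match
7. 'qpqrqpqq' → no match
8. 'qqq' → no match
9. 'ppqpq' → no match
10. 'rrqppr' → no match
11. 'qrq' → no match
Total matched: 0

0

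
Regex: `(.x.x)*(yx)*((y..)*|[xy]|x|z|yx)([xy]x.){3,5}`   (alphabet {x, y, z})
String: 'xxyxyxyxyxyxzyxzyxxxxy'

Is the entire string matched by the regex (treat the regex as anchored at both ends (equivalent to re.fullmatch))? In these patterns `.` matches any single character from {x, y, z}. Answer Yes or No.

Yes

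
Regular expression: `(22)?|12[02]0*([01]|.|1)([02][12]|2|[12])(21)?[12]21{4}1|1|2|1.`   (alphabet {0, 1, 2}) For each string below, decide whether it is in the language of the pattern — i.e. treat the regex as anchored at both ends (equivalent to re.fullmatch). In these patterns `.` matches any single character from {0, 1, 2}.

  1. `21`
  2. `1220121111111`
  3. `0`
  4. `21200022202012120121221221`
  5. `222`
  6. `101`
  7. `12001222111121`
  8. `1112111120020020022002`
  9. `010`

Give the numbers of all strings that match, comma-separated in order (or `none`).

1 → no match
2 → no match
3 → no match
4 → no match
5 → no match
6 → no match
7 → no match
8 → no match
9 → no match

none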